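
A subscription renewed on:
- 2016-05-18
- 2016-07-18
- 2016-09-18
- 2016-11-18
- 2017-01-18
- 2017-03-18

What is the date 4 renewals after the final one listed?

2017-11-18

Gaps: 61, 62, 61, 61, 59 days — not constant. Every event is on the 18th of the month.
Pattern: the 18th of every 2 months.
May 2017: 2017-05-18.
July 2017: 2017-07-18.
September 2017: 2017-09-18.
November 2017: 2017-11-18.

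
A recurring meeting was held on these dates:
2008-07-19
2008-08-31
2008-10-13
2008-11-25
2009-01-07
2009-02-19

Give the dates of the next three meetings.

2009-04-03, 2009-05-16, 2009-06-28

Gaps between consecutive events: 43, 43, 43, 43, 43 days — a constant 43-day interval.
2009-02-19 + 43 days = 2009-04-03.
2009-04-03 + 43 days = 2009-05-16.
2009-05-16 + 43 days = 2009-06-28.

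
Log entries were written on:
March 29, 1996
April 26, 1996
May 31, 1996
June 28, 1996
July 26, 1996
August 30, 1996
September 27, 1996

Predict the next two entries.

All Fridays; the gaps (28, 35, 28, 28, 35, 28) vary with month length.
This is the last Friday of each month.
Last Friday of October 1996: October 25, 1996.
November 1996 ends with Friday November 29, 1996.

October 25, 1996; November 29, 1996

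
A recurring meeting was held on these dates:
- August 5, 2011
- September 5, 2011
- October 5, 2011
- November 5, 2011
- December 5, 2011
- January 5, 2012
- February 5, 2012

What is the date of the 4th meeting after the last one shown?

June 5, 2012

Each date is the 5th; the gaps (31, 30, 31, 30, 31, 31) track the month lengths.
The rule is the 5th of each month.
March 2012: March 5, 2012.
Next: April 2012 → April 5, 2012.
May 2012: May 5, 2012.
Next: June 2012 → June 5, 2012.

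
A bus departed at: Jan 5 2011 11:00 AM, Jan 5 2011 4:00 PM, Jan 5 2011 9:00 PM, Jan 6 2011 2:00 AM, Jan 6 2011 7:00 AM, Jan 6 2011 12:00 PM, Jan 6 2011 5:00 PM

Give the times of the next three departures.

The interval is a steady 5 hours (5, 5, 5, 5, 5, 5).
Jan 6 2011 5:00 PM + 5 h = Jan 6 2011 10:00 PM.
Jan 6 2011 10:00 PM + 5 h = Jan 7 2011 3:00 AM.
Jan 7 2011 3:00 AM + 5 h = Jan 7 2011 8:00 AM.

Jan 6 2011 10:00 PM, Jan 7 2011 3:00 AM, Jan 7 2011 8:00 AM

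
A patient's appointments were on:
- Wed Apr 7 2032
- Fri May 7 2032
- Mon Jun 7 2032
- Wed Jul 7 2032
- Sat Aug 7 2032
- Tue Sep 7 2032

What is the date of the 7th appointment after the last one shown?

Thu Apr 7 2033

Gaps: 30, 31, 30, 31, 31 days — not constant. Every event is on the 7th of the month.
Pattern: the 7th of each month.
Next: October 2032 → Thu Oct 7 2032.
Next: November 2032 → Sun Nov 7 2032.
Next: December 2032 → Tue Dec 7 2032.
January 2033: Fri Jan 7 2033.
February 2033: Mon Feb 7 2033.
March 2033: Mon Mar 7 2033.
April 2033: Thu Apr 7 2033.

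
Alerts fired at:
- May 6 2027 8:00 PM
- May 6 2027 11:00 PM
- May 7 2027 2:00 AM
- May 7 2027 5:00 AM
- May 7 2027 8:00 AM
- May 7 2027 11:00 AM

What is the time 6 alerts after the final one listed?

Gaps: 3, 3, 3, 3, 3 hours — each event is 3 hours after the previous one.
May 7 2027 11:00 AM + 3 h = May 7 2027 2:00 PM.
May 7 2027 2:00 PM + 3 h = May 7 2027 5:00 PM.
May 7 2027 5:00 PM + 3 h = May 7 2027 8:00 PM.
May 7 2027 8:00 PM + 3 h = May 7 2027 11:00 PM.
May 7 2027 11:00 PM + 3 h = May 8 2027 2:00 AM.
May 8 2027 2:00 AM + 3 h = May 8 2027 5:00 AM.

May 8 2027 5:00 AM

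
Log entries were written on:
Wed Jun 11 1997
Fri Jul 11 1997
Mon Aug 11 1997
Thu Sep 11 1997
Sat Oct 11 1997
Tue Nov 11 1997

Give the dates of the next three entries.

Thu Dec 11 1997, Sun Jan 11 1998, Wed Feb 11 1998

Each date is the 11th; the gaps (30, 31, 31, 30, 31) track the month lengths.
The rule is the 11th of each month.
Next: December 1997 → Thu Dec 11 1997.
Next: January 1998 → Sun Jan 11 1998.
Next: February 1998 → Wed Feb 11 1998.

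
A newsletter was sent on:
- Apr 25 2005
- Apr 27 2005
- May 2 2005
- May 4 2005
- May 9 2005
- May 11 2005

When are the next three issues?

Every event lands on a Monday or Wednesday (gaps cycle 2, 5, 2, 5, 2).
So the schedule is: every Monday and Wednesday.
Next Monday: May 16 2005.
Next Wednesday: May 18 2005.
Next Monday: May 23 2005.

May 16 2005, May 18 2005, May 23 2005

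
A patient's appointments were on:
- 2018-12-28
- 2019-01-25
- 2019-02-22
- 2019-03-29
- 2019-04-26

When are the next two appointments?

2019-05-31, 2019-06-28

Every date is a Friday; gaps 28, 28, 35, 28 days.
Each is the last Friday of its month (at least one falls on the 29th or later, ruling out '4th Friday').
May 2019 ends with Friday 2019-05-31.
June 2019 ends with Friday 2019-06-28.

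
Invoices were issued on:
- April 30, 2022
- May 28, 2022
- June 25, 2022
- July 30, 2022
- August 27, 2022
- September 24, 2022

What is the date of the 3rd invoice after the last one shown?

Every date is a Saturday; gaps 28, 28, 35, 28, 28 days.
Each is the last Saturday of its month (at least one falls on the 29th or later, ruling out '4th Saturday').
Last Saturday of October 2022: October 29, 2022.
Last Saturday of November 2022: November 26, 2022.
Last Saturday of December 2022: December 31, 2022.

December 31, 2022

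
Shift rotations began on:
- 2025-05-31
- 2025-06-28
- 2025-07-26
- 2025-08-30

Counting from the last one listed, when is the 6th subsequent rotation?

Every date is a Saturday; gaps 28, 28, 35 days.
Each is the last Saturday of its month (at least one falls on the 29th or later, ruling out '4th Saturday').
September 2025 ends with Saturday 2025-09-27.
Last Saturday of October 2025: 2025-10-25.
Last Saturday of November 2025: 2025-11-29.
Last Saturday of December 2025: 2025-12-27.
Last Saturday of January 2026: 2026-01-31.
Last Saturday of February 2026: 2026-02-28.

2026-02-28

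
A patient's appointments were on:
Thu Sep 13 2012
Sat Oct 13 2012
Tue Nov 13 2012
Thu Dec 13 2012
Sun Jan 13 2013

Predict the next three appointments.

Each date is the 13th; the gaps (30, 31, 30, 31) track the month lengths.
The rule is the 13th of each month.
February 2013: Wed Feb 13 2013.
Next: March 2013 → Wed Mar 13 2013.
April 2013: Sat Apr 13 2013.

Wed Feb 13 2013, Wed Mar 13 2013, Sat Apr 13 2013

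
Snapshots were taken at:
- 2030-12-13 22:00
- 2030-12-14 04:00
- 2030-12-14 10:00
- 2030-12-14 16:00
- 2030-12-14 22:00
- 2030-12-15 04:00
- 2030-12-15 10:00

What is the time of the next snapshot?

Spacing: 6, 6, 6, 6, 6, 6 h — constant 6 h.
2030-12-15 10:00 + 6 h = 2030-12-15 16:00.

2030-12-15 16:00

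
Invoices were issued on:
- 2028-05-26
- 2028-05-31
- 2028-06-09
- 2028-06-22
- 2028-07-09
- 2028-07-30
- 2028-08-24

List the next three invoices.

The spacing grows by 4 each time: 5, 9, 13, 17, 21, 25 days.
Next gap: 29 days. 2028-08-24 + 29 days = 2028-09-22.
Next gap: 33 days. 2028-09-22 + 33 days = 2028-10-25.
Next gap: 37 days. 2028-10-25 + 37 days = 2028-12-01.

2028-09-22, 2028-10-25, 2028-12-01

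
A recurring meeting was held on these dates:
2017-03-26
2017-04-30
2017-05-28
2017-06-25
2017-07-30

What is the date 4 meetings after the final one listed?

2017-11-26

All Sundays; the gaps (35, 28, 28, 35) vary with month length.
This is the last Sunday of each month.
August 2017 ends with Sunday 2017-08-27.
September 2017 ends with Sunday 2017-09-24.
Last Sunday of October 2017: 2017-10-29.
Last Sunday of November 2017: 2017-11-26.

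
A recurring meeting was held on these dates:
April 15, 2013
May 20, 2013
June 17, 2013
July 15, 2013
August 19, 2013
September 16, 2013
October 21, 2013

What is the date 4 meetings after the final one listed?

February 17, 2014

These are Mondays at 28- or 35-day spacing (35, 28, 28, 35, 28, 35).
The pattern: 3rd Monday of the month.
November 2013 — 3rd Monday is November 18, 2013.
December 2013 — 3rd Monday is December 16, 2013.
3rd Monday of January 2014: January 20, 2014.
February 2014 — 3rd Monday is February 17, 2014.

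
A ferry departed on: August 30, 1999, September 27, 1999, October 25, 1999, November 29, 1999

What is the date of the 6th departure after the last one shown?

Every date is a Monday; gaps 28, 28, 35 days.
Each is the last Monday of its month (at least one falls on the 29th or later, ruling out '4th Monday').
December 1999 ends with Monday December 27, 1999.
Last Monday of January 2000: January 31, 2000.
Last Monday of February 2000: February 28, 2000.
March 2000 ends with Monday March 27, 2000.
Last Monday of April 2000: April 24, 2000.
Last Monday of May 2000: May 29, 2000.

May 29, 2000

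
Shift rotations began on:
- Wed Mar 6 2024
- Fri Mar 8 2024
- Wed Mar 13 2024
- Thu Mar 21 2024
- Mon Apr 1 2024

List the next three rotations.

Mon Apr 15 2024, Thu May 2 2024, Wed May 22 2024

Gaps: 2, 5, 8, 11 days — each gap is 3 larger than the previous one.
Next gap: 14 days. Mon Apr 1 2024 + 14 days = Mon Apr 15 2024.
Next gap: 17 days. Mon Apr 15 2024 + 17 days = Thu May 2 2024.
Next gap: 20 days. Thu May 2 2024 + 20 days = Wed May 22 2024.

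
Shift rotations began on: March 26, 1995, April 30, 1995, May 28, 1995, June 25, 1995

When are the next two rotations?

July 30, 1995; August 27, 1995

All Sundays; the gaps (35, 28, 28) vary with month length.
This is the last Sunday of each month.
July 1995 ends with Sunday July 30, 1995.
August 1995 ends with Sunday August 27, 1995.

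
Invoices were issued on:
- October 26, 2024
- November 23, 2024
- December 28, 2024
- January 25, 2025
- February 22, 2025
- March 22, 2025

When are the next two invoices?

All dates are Saturdays, 28, 35, 28, 28, 28 days apart.
Specifically, the 4th Saturday of each month.
4th Saturday of April 2025: April 26, 2025.
May 2025 — 4th Saturday is May 24, 2025.

April 26, 2025; May 24, 2025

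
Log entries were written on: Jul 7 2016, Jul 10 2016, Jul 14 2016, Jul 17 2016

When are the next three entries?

Gaps: 3, 4, 3 days — not constant, but cyclic with period 2.
The events fall on every Thursday and Sunday.
Next Thursday: Jul 21 2016.
The following Sunday is Jul 24 2016.
The following Thursday is Jul 28 2016.

Jul 21 2016, Jul 24 2016, Jul 28 2016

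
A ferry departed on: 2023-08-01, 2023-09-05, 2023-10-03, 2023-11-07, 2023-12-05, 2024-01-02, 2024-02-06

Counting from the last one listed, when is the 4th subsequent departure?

2024-06-04

Gaps: 35, 28, 35, 28, 28, 35 days — a mix of 28 and 35. Every date is a Tuesday.
Each is the 1st Tuesday of its month.
1st Tuesday of March 2024: 2024-03-05.
1st Tuesday of April 2024: 2024-04-02.
May 2024 — 1st Tuesday is 2024-05-07.
1st Tuesday of June 2024: 2024-06-04.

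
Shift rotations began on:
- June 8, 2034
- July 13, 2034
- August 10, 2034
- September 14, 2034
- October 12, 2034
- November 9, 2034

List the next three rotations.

December 14, 2034; January 11, 2035; February 8, 2035

These are Thursdays at 28- or 35-day spacing (35, 28, 35, 28, 28).
The pattern: 2nd Thursday of the month.
December 2034 — 2nd Thursday is December 14, 2034.
January 2035 — 2nd Thursday is January 11, 2035.
February 2035 — 2nd Thursday is February 8, 2035.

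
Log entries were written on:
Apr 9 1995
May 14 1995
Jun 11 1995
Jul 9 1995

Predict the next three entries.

Aug 13 1995, Sep 10 1995, Oct 8 1995

Gaps: 35, 28, 28 days — a mix of 28 and 35. Every date is a Sunday.
Each is the 2nd Sunday of its month.
August 1995 — 2nd Sunday is Aug 13 1995.
September 1995 — 2nd Sunday is Sep 10 1995.
October 1995 — 2nd Sunday is Oct 8 1995.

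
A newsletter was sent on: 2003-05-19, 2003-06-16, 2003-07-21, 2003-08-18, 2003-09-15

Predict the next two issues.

Gaps: 28, 35, 28, 28 days — a mix of 28 and 35. Every date is a Monday.
Each is the 3rd Monday of its month.
3rd Monday of October 2003: 2003-10-20.
3rd Monday of November 2003: 2003-11-17.

2003-10-20, 2003-11-17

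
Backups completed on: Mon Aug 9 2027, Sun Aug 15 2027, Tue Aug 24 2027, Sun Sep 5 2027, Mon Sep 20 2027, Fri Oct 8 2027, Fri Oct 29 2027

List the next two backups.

Gaps: 6, 9, 12, 15, 18, 21 days — each gap is 3 larger than the previous one.
Next gap: 24 days. Fri Oct 29 2027 + 24 days = Mon Nov 22 2027.
Next gap: 27 days. Mon Nov 22 2027 + 27 days = Sun Dec 19 2027.

Mon Nov 22 2027, Sun Dec 19 2027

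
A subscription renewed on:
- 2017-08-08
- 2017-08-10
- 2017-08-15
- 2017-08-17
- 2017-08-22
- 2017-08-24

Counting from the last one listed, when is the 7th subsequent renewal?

2017-09-19

Gaps: 2, 5, 2, 5, 2 days — not constant, but cyclic with period 2.
The events fall on every Tuesday and Thursday.
Next Tuesday: 2017-08-29.
Next Thursday: 2017-08-31.
Next Tuesday: 2017-09-05.
Next Thursday: 2017-09-07.
The following Tuesday is 2017-09-12.
The following Thursday is 2017-09-14.
The following Tuesday is 2017-09-19.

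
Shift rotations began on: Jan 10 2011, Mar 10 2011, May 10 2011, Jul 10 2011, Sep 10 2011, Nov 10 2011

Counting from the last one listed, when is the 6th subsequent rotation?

Each date is the 10th; the gaps (59, 61, 61, 62, 61) track the month lengths.
The rule is the 10th of every 2 months.
Next: January 2012 → Jan 10 2012.
Next: March 2012 → Mar 10 2012.
May 2012: May 10 2012.
Next: July 2012 → Jul 10 2012.
Next: September 2012 → Sep 10 2012.
November 2012: Nov 10 2012.

Nov 10 2012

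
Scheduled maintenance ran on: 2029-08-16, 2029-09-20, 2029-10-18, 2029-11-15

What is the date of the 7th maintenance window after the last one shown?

2030-06-20

All dates are Thursdays, 35, 28, 28 days apart.
Specifically, the 3rd Thursday of each month.
December 2029 — 3rd Thursday is 2029-12-20.
January 2030 — 3rd Thursday is 2030-01-17.
February 2030 — 3rd Thursday is 2030-02-21.
March 2030 — 3rd Thursday is 2030-03-21.
April 2030 — 3rd Thursday is 2030-04-18.
May 2030 — 3rd Thursday is 2030-05-16.
June 2030 — 3rd Thursday is 2030-06-20.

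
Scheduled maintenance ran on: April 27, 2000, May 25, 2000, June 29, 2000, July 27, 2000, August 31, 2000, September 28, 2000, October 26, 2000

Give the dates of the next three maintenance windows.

November 30, 2000; December 28, 2000; January 25, 2001

These are Thursdays with 28, 35, 28, 35, 28, 28-day gaps.
Each is the final Thursday of its month — June 29, 2000 is past the 28th, so '4th Thursday' doesn't fit.
Last Thursday of November 2000: November 30, 2000.
December 2000 ends with Thursday December 28, 2000.
Last Thursday of January 2001: January 25, 2001.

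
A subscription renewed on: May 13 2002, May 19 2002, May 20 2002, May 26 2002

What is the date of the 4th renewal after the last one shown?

Gaps: 6, 1, 6 days — not constant, but cyclic with period 2.
The events fall on every Monday and Sunday.
Next Monday: May 27 2002.
Next Sunday: Jun 2 2002.
Next Monday: Jun 3 2002.
Next Sunday: Jun 9 2002.

Jun 9 2002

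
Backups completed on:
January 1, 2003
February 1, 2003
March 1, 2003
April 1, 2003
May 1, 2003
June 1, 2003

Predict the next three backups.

July 1, 2003; August 1, 2003; September 1, 2003

Each date is the 1st; the gaps (31, 28, 31, 30, 31) track the month lengths.
The rule is the 1st of each month.
July 2003: July 1, 2003.
Next: August 2003 → August 1, 2003.
September 2003: September 1, 2003.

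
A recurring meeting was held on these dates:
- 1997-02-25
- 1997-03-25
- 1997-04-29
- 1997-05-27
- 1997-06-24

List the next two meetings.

1997-07-29, 1997-08-26

Every date is a Tuesday; gaps 28, 35, 28, 28 days.
Each is the last Tuesday of its month (at least one falls on the 29th or later, ruling out '4th Tuesday').
Last Tuesday of July 1997: 1997-07-29.
Last Tuesday of August 1997: 1997-08-26.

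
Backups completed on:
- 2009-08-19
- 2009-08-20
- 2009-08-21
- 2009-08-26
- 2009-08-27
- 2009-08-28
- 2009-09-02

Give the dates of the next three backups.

2009-09-03, 2009-09-04, 2009-09-09

The gap pattern 1, 1, 5, 1, 1, 5 repeats every 3 events.
These are the Wednesdays, Thursdays and Fridays of each week.
The following Thursday is 2009-09-03.
Next Friday: 2009-09-04.
Next Wednesday: 2009-09-09.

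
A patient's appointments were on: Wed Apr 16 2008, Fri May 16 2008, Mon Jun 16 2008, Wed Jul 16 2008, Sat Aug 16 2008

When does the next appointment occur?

Gaps: 30, 31, 30, 31 days — not constant. Every event is on the 16th of the month.
Pattern: the 16th of each month.
Next: September 2008 → Tue Sep 16 2008.

Tue Sep 16 2008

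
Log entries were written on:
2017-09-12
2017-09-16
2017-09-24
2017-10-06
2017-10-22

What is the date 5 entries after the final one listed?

2018-03-11

Gaps: 4, 8, 12, 16 days — each gap is 4 larger than the previous one.
Next gap: 20 days. 2017-10-22 + 20 days = 2017-11-11.
Next gap: 24 days. 2017-11-11 + 24 days = 2017-12-05.
Next gap: 28 days. 2017-12-05 + 28 days = 2018-01-02.
Next gap: 32 days. 2018-01-02 + 32 days = 2018-02-03.
Next gap: 36 days. 2018-02-03 + 36 days = 2018-03-11.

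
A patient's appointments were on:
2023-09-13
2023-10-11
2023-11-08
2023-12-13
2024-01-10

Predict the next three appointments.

These are Wednesdays at 28- or 35-day spacing (28, 28, 35, 28).
The pattern: 2nd Wednesday of the month.
February 2024 — 2nd Wednesday is 2024-02-14.
2nd Wednesday of March 2024: 2024-03-13.
April 2024 — 2nd Wednesday is 2024-04-10.

2024-02-14, 2024-03-13, 2024-04-10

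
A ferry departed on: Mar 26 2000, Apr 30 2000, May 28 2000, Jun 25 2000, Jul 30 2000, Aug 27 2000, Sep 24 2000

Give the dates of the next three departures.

All Sundays; the gaps (35, 28, 28, 35, 28, 28) vary with month length.
This is the last Sunday of each month.
October 2000 ends with Sunday Oct 29 2000.
November 2000 ends with Sunday Nov 26 2000.
December 2000 ends with Sunday Dec 31 2000.

Oct 29 2000, Nov 26 2000, Dec 31 2000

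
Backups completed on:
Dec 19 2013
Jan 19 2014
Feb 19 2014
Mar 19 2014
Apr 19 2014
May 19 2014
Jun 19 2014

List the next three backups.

Jul 19 2014, Aug 19 2014, Sep 19 2014

Gaps: 31, 31, 28, 31, 30, 31 days — not constant. Every event is on the 19th of the month.
Pattern: the 19th of each month.
July 2014: Jul 19 2014.
August 2014: Aug 19 2014.
September 2014: Sep 19 2014.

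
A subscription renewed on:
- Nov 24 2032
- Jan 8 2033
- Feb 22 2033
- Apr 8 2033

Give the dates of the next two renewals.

Every event comes 45 days after the last (45, 45, 45).
Apr 8 2033 + 45 days = May 23 2033.
May 23 2033 + 45 days = Jul 7 2033.

May 23 2033, Jul 7 2033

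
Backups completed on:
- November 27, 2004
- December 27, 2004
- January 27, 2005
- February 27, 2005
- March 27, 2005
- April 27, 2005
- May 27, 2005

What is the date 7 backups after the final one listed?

December 27, 2005

Gaps: 30, 31, 31, 28, 31, 30 days — not constant. Every event is on the 27th of the month.
Pattern: the 27th of each month.
Next: June 2005 → June 27, 2005.
July 2005: July 27, 2005.
Next: August 2005 → August 27, 2005.
Next: September 2005 → September 27, 2005.
Next: October 2005 → October 27, 2005.
Next: November 2005 → November 27, 2005.
December 2005: December 27, 2005.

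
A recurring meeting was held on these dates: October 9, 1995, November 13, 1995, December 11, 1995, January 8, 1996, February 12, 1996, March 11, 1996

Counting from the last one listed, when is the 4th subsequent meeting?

July 8, 1996

Gaps: 35, 28, 28, 35, 28 days — a mix of 28 and 35. Every date is a Monday.
Each is the 2nd Monday of its month.
2nd Monday of April 1996: April 8, 1996.
2nd Monday of May 1996: May 13, 1996.
2nd Monday of June 1996: June 10, 1996.
2nd Monday of July 1996: July 8, 1996.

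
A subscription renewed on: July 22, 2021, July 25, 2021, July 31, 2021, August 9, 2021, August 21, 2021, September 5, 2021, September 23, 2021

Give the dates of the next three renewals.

October 14, 2021; November 7, 2021; December 4, 2021

Gaps: 3, 6, 9, 12, 15, 18 days — each gap is 3 larger than the previous one.
Next gap: 21 days. September 23, 2021 + 21 days = October 14, 2021.
Next gap: 24 days. October 14, 2021 + 24 days = November 7, 2021.
Next gap: 27 days. November 7, 2021 + 27 days = December 4, 2021.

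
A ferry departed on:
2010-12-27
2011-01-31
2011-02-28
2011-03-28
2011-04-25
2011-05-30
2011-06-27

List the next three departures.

These are Mondays with 35, 28, 28, 28, 35, 28-day gaps.
Each is the final Monday of its month — 2011-01-31 is past the 28th, so '4th Monday' doesn't fit.
July 2011 ends with Monday 2011-07-25.
August 2011 ends with Monday 2011-08-29.
September 2011 ends with Monday 2011-09-26.

2011-07-25, 2011-08-29, 2011-09-26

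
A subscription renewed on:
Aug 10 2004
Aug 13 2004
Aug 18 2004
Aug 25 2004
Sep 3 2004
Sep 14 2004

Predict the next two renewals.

Sep 27 2004, Oct 12 2004

Intervals are 3, 5, 7, 9, 11 days — an arithmetic progression with common difference 2.
Next gap: 13 days. Sep 14 2004 + 13 days = Sep 27 2004.
Next gap: 15 days. Sep 27 2004 + 15 days = Oct 12 2004.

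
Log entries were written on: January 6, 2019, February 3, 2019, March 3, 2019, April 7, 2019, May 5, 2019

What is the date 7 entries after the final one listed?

All dates are Sundays, 28, 28, 35, 28 days apart.
Specifically, the 1st Sunday of each month.
1st Sunday of June 2019: June 2, 2019.
July 2019 — 1st Sunday is July 7, 2019.
1st Sunday of August 2019: August 4, 2019.
1st Sunday of September 2019: September 1, 2019.
1st Sunday of October 2019: October 6, 2019.
1st Sunday of November 2019: November 3, 2019.
December 2019 — 1st Sunday is December 1, 2019.

December 1, 2019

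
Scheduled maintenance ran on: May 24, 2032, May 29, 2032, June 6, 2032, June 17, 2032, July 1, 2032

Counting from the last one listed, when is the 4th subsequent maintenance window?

Gaps: 5, 8, 11, 14 days — each gap is 3 larger than the previous one.
Next gap: 17 days. July 1, 2032 + 17 days = July 18, 2032.
Next gap: 20 days. July 18, 2032 + 20 days = August 7, 2032.
Next gap: 23 days. August 7, 2032 + 23 days = August 30, 2032.
Next gap: 26 days. August 30, 2032 + 26 days = September 25, 2032.

September 25, 2032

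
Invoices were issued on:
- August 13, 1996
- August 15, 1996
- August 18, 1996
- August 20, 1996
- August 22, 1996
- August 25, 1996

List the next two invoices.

August 27, 1996; August 29, 1996

Gaps: 2, 3, 2, 2, 3 days — not constant, but cyclic with period 3.
The events fall on every Tuesday, Thursday and Sunday.
Next Tuesday: August 27, 1996.
Next Thursday: August 29, 1996.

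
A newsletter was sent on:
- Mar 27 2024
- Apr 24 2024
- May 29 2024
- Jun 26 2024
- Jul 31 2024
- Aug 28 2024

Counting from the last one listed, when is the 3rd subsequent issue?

Nov 27 2024

These are Wednesdays with 28, 35, 28, 35, 28-day gaps.
Each is the final Wednesday of its month — May 29 2024 is past the 28th, so '4th Wednesday' doesn't fit.
Last Wednesday of September 2024: Sep 25 2024.
Last Wednesday of October 2024: Oct 30 2024.
November 2024 ends with Wednesday Nov 27 2024.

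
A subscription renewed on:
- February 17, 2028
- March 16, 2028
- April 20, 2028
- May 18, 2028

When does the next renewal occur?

Gaps: 28, 35, 28 days — a mix of 28 and 35. Every date is a Thursday.
Each is the 3rd Thursday of its month.
3rd Thursday of June 2028: June 15, 2028.

June 15, 2028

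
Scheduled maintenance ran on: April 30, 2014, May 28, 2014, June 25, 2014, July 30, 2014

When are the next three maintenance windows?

August 27, 2014; September 24, 2014; October 29, 2014

All Wednesdays; the gaps (28, 28, 35) vary with month length.
This is the last Wednesday of each month.
Last Wednesday of August 2014: August 27, 2014.
September 2014 ends with Wednesday September 24, 2014.
Last Wednesday of October 2014: October 29, 2014.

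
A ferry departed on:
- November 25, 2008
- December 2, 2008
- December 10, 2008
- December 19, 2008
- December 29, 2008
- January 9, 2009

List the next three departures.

January 21, 2009; February 3, 2009; February 17, 2009

Gaps: 7, 8, 9, 10, 11 days — each gap is 1 larger than the previous one.
Next gap: 12 days. January 9, 2009 + 12 days = January 21, 2009.
Next gap: 13 days. January 21, 2009 + 13 days = February 3, 2009.
Next gap: 14 days. February 3, 2009 + 14 days = February 17, 2009.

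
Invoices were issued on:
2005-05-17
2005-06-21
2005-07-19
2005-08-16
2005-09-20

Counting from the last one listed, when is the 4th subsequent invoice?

2006-01-17

All dates are Tuesdays, 35, 28, 28, 35 days apart.
Specifically, the 3rd Tuesday of each month.
3rd Tuesday of October 2005: 2005-10-18.
3rd Tuesday of November 2005: 2005-11-15.
3rd Tuesday of December 2005: 2005-12-20.
January 2006 — 3rd Tuesday is 2006-01-17.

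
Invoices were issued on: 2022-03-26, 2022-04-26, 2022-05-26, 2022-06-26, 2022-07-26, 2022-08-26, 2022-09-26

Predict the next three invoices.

2022-10-26, 2022-11-26, 2022-12-26

The day-of-month is always 26 (31, 30, 31, 30, 31, 31 days between events).
So this recurs on the 26th of each month.
Next: October 2022 → 2022-10-26.
November 2022: 2022-11-26.
Next: December 2022 → 2022-12-26.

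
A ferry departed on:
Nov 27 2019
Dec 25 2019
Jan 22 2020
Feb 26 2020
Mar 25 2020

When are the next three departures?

All dates are Wednesdays, 28, 28, 35, 28 days apart.
Specifically, the 4th Wednesday of each month.
April 2020 — 4th Wednesday is Apr 22 2020.
4th Wednesday of May 2020: May 27 2020.
4th Wednesday of June 2020: Jun 24 2020.

Apr 22 2020, May 27 2020, Jun 24 2020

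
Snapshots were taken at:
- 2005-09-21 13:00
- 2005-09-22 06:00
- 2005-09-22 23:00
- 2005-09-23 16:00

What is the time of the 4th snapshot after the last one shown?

2005-09-26 12:00

Gaps: 17, 17, 17 hours — each event is 17 hours after the previous one.
2005-09-23 16:00 + 17 h = 2005-09-24 09:00.
2005-09-24 09:00 + 17 h = 2005-09-25 02:00.
2005-09-25 02:00 + 17 h = 2005-09-25 19:00.
2005-09-25 19:00 + 17 h = 2005-09-26 12:00.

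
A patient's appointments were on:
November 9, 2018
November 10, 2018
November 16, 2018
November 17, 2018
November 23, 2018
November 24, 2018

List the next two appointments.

The gap pattern 1, 6, 1, 6, 1 repeats every 2 events.
These are the Fridays and Saturdays of each week.
Next Friday: November 30, 2018.
Next Saturday: December 1, 2018.

November 30, 2018; December 1, 2018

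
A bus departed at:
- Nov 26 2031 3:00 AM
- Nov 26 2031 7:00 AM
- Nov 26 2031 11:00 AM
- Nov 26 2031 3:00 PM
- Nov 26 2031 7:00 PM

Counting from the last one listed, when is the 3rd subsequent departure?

Nov 27 2031 7:00 AM

Spacing: 4, 4, 4, 4 h — constant 4 h.
Nov 26 2031 7:00 PM + 4 h = Nov 26 2031 11:00 PM.
Nov 26 2031 11:00 PM + 4 h = Nov 27 2031 3:00 AM.
Nov 27 2031 3:00 AM + 4 h = Nov 27 2031 7:00 AM.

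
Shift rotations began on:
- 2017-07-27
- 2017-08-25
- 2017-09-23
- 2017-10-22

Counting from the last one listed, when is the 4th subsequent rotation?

2018-02-15

Gaps between consecutive events: 29, 29, 29 days — a constant 29-day interval.
2017-10-22 + 29 days = 2017-11-20.
2017-11-20 + 29 days = 2017-12-19.
2017-12-19 + 29 days = 2018-01-17.
2018-01-17 + 29 days = 2018-02-15.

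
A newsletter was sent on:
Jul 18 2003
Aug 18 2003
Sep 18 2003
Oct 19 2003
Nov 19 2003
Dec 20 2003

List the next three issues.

The spacing is 31, 31, 31, 31, 31 days — always 31 days.
Dec 20 2003 + 31 days = Jan 20 2004.
Jan 20 2004 + 31 days = Feb 20 2004.
Feb 20 2004 + 31 days = Mar 22 2004.

Jan 20 2004, Feb 20 2004, Mar 22 2004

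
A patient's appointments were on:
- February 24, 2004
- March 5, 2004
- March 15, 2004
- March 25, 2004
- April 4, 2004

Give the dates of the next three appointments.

Gaps between consecutive events: 10, 10, 10, 10 days — a constant 10-day interval.
April 4, 2004 + 10 days = April 14, 2004.
April 14, 2004 + 10 days = April 24, 2004.
April 24, 2004 + 10 days = May 4, 2004.

April 14, 2004; April 24, 2004; May 4, 2004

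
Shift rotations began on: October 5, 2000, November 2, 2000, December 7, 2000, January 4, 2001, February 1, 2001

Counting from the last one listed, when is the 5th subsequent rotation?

These are Thursdays at 28- or 35-day spacing (28, 35, 28, 28).
The pattern: 1st Thursday of the month.
1st Thursday of March 2001: March 1, 2001.
1st Thursday of April 2001: April 5, 2001.
May 2001 — 1st Thursday is May 3, 2001.
June 2001 — 1st Thursday is June 7, 2001.
1st Thursday of July 2001: July 5, 2001.

July 5, 2001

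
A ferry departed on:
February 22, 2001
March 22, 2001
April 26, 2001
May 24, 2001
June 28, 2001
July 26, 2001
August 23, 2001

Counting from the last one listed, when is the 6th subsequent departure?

Gaps: 28, 35, 28, 35, 28, 28 days — a mix of 28 and 35. Every date is a Thursday.
Each is the 4th Thursday of its month.
4th Thursday of September 2001: September 27, 2001.
4th Thursday of October 2001: October 25, 2001.
November 2001 — 4th Thursday is November 22, 2001.
December 2001 — 4th Thursday is December 27, 2001.
4th Thursday of January 2002: January 24, 2002.
February 2002 — 4th Thursday is February 28, 2002.

February 28, 2002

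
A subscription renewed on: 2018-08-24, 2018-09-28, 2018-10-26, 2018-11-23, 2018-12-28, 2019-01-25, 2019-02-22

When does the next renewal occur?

2019-03-22

These are Fridays at 28- or 35-day spacing (35, 28, 28, 35, 28, 28).
The pattern: 4th Friday of the month.
March 2019 — 4th Friday is 2019-03-22.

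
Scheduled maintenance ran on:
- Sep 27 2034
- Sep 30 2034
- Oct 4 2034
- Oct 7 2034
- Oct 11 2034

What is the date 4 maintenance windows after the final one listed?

Gaps: 3, 4, 3, 4 days — not constant, but cyclic with period 2.
The events fall on every Wednesday and Saturday.
Next Saturday: Oct 14 2034.
The following Wednesday is Oct 18 2034.
The following Saturday is Oct 21 2034.
The following Wednesday is Oct 25 2034.

Oct 25 2034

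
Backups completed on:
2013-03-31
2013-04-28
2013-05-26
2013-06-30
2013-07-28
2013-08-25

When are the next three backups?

Every date is a Sunday; gaps 28, 28, 35, 28, 28 days.
Each is the last Sunday of its month (at least one falls on the 29th or later, ruling out '4th Sunday').
September 2013 ends with Sunday 2013-09-29.
Last Sunday of October 2013: 2013-10-27.
November 2013 ends with Sunday 2013-11-24.

2013-09-29, 2013-10-27, 2013-11-24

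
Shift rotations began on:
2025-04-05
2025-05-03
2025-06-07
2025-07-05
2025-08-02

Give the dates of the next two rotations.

All dates are Saturdays, 28, 35, 28, 28 days apart.
Specifically, the 1st Saturday of each month.
1st Saturday of September 2025: 2025-09-06.
October 2025 — 1st Saturday is 2025-10-04.

2025-09-06, 2025-10-04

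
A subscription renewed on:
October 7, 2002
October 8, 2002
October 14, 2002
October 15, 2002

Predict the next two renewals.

October 21, 2002; October 22, 2002

Gaps: 1, 6, 1 days — not constant, but cyclic with period 2.
The events fall on every Monday and Tuesday.
Next Monday: October 21, 2002.
Next Tuesday: October 22, 2002.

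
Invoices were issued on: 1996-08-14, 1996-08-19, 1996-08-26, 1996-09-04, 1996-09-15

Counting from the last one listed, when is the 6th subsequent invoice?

1997-01-01

Gaps: 5, 7, 9, 11 days — each gap is 2 larger than the previous one.
Next gap: 13 days. 1996-09-15 + 13 days = 1996-09-28.
Next gap: 15 days. 1996-09-28 + 15 days = 1996-10-13.
Next gap: 17 days. 1996-10-13 + 17 days = 1996-10-30.
Next gap: 19 days. 1996-10-30 + 19 days = 1996-11-18.
Next gap: 21 days. 1996-11-18 + 21 days = 1996-12-09.
Next gap: 23 days. 1996-12-09 + 23 days = 1997-01-01.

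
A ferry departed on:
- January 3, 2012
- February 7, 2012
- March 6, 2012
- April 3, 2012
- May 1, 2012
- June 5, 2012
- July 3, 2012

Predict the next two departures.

Gaps: 35, 28, 28, 28, 35, 28 days — a mix of 28 and 35. Every date is a Tuesday.
Each is the 1st Tuesday of its month.
1st Tuesday of August 2012: August 7, 2012.
September 2012 — 1st Tuesday is September 4, 2012.

August 7, 2012; September 4, 2012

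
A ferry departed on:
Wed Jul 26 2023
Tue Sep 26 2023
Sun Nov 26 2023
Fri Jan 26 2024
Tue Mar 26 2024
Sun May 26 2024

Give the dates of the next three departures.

Fri Jul 26 2024, Thu Sep 26 2024, Tue Nov 26 2024

The day-of-month is always 26 (62, 61, 61, 60, 61 days between events).
So this recurs on the 26th of every 2 months.
July 2024: Fri Jul 26 2024.
September 2024: Thu Sep 26 2024.
Next: November 2024 → Tue Nov 26 2024.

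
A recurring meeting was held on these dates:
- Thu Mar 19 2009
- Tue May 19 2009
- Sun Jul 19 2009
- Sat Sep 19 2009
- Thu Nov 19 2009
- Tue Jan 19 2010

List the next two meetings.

The day-of-month is always 19 (61, 61, 62, 61, 61 days between events).
So this recurs on the 19th of every 2 months.
Next: March 2010 → Fri Mar 19 2010.
Next: May 2010 → Wed May 19 2010.

Fri Mar 19 2010, Wed May 19 2010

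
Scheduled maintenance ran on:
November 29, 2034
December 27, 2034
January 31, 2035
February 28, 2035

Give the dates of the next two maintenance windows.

Every date is a Wednesday; gaps 28, 35, 28 days.
Each is the last Wednesday of its month (at least one falls on the 29th or later, ruling out '4th Wednesday').
March 2035 ends with Wednesday March 28, 2035.
April 2035 ends with Wednesday April 25, 2035.

March 28, 2035; April 25, 2035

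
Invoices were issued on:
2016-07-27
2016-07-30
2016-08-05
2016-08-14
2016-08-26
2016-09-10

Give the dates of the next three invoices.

The spacing grows by 3 each time: 3, 6, 9, 12, 15 days.
Next gap: 18 days. 2016-09-10 + 18 days = 2016-09-28.
Next gap: 21 days. 2016-09-28 + 21 days = 2016-10-19.
Next gap: 24 days. 2016-10-19 + 24 days = 2016-11-12.

2016-09-28, 2016-10-19, 2016-11-12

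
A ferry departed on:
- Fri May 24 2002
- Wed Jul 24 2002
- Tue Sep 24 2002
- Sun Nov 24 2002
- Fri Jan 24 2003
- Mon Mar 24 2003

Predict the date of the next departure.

Gaps: 61, 62, 61, 61, 59 days — not constant. Every event is on the 24th of the month.
Pattern: the 24th of every 2 months.
May 2003: Sat May 24 2003.

Sat May 24 2003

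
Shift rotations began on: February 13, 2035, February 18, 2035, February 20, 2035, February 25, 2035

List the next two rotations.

Gaps: 5, 2, 5 days — not constant, but cyclic with period 2.
The events fall on every Tuesday and Sunday.
The following Tuesday is February 27, 2035.
Next Sunday: March 4, 2035.

February 27, 2035; March 4, 2035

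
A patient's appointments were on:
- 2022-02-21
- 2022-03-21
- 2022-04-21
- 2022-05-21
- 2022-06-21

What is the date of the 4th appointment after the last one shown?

2022-10-21

The day-of-month is always 21 (28, 31, 30, 31 days between events).
So this recurs on the 21st of each month.
July 2022: 2022-07-21.
Next: August 2022 → 2022-08-21.
Next: September 2022 → 2022-09-21.
Next: October 2022 → 2022-10-21.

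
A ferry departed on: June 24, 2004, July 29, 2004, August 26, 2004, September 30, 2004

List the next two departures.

October 28, 2004; November 25, 2004

These are Thursdays with 35, 28, 35-day gaps.
Each is the final Thursday of its month — July 29, 2004 is past the 28th, so '4th Thursday' doesn't fit.
Last Thursday of October 2004: October 28, 2004.
November 2004 ends with Thursday November 25, 2004.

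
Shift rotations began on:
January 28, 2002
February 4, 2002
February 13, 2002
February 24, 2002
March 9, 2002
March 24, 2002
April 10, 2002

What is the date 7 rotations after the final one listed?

Intervals are 7, 9, 11, 13, 15, 17 days — an arithmetic progression with common difference 2.
Next gap: 19 days. April 10, 2002 + 19 days = April 29, 2002.
Next gap: 21 days. April 29, 2002 + 21 days = May 20, 2002.
Next gap: 23 days. May 20, 2002 + 23 days = June 12, 2002.
Next gap: 25 days. June 12, 2002 + 25 days = July 7, 2002.
Next gap: 27 days. July 7, 2002 + 27 days = August 3, 2002.
Next gap: 29 days. August 3, 2002 + 29 days = September 1, 2002.
Next gap: 31 days. September 1, 2002 + 31 days = October 2, 2002.

October 2, 2002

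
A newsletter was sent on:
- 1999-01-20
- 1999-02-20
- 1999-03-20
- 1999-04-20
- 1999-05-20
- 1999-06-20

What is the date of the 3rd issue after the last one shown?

1999-09-20

Each date is the 20th; the gaps (31, 28, 31, 30, 31) track the month lengths.
The rule is the 20th of each month.
Next: July 1999 → 1999-07-20.
Next: August 1999 → 1999-08-20.
Next: September 1999 → 1999-09-20.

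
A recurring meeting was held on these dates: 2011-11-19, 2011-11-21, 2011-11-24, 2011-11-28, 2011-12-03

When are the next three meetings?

Intervals are 2, 3, 4, 5 days — an arithmetic progression with common difference 1.
Next gap: 6 days. 2011-12-03 + 6 days = 2011-12-09.
Next gap: 7 days. 2011-12-09 + 7 days = 2011-12-16.
Next gap: 8 days. 2011-12-16 + 8 days = 2011-12-24.

2011-12-09, 2011-12-16, 2011-12-24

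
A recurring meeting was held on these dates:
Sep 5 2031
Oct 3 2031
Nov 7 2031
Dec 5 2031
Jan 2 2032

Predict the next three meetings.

All dates are Fridays, 28, 35, 28, 28 days apart.
Specifically, the 1st Friday of each month.
1st Friday of February 2032: Feb 6 2032.
March 2032 — 1st Friday is Mar 5 2032.
1st Friday of April 2032: Apr 2 2032.

Feb 6 2032, Mar 5 2032, Apr 2 2032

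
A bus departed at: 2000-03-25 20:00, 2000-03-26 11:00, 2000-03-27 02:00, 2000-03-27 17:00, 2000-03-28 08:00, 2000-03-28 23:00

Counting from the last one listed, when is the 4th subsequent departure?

Spacing: 15, 15, 15, 15, 15 h — constant 15 h.
2000-03-28 23:00 + 15 h = 2000-03-29 14:00.
2000-03-29 14:00 + 15 h = 2000-03-30 05:00.
2000-03-30 05:00 + 15 h = 2000-03-30 20:00.
2000-03-30 20:00 + 15 h = 2000-03-31 11:00.

2000-03-31 11:00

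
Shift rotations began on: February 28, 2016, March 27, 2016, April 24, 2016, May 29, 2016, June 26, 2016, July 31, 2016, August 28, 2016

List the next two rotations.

September 25, 2016; October 30, 2016

Every date is a Sunday; gaps 28, 28, 35, 28, 35, 28 days.
Each is the last Sunday of its month (at least one falls on the 29th or later, ruling out '4th Sunday').
September 2016 ends with Sunday September 25, 2016.
October 2016 ends with Sunday October 30, 2016.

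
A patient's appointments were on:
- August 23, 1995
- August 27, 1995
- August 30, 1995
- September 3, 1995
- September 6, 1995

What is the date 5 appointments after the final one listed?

September 24, 1995

Gaps: 4, 3, 4, 3 days — not constant, but cyclic with period 2.
The events fall on every Wednesday and Sunday.
Next Sunday: September 10, 1995.
The following Wednesday is September 13, 1995.
The following Sunday is September 17, 1995.
The following Wednesday is September 20, 1995.
The following Sunday is September 24, 1995.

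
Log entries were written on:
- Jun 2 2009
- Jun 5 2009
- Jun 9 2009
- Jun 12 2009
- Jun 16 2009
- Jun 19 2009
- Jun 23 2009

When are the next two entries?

Jun 26 2009, Jun 30 2009

Gaps: 3, 4, 3, 4, 3, 4 days — not constant, but cyclic with period 2.
The events fall on every Tuesday and Friday.
The following Friday is Jun 26 2009.
Next Tuesday: Jun 30 2009.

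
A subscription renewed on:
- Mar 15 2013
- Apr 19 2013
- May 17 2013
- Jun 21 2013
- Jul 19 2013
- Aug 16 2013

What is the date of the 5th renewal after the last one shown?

Gaps: 35, 28, 35, 28, 28 days — a mix of 28 and 35. Every date is a Friday.
Each is the 3rd Friday of its month.
September 2013 — 3rd Friday is Sep 20 2013.
October 2013 — 3rd Friday is Oct 18 2013.
November 2013 — 3rd Friday is Nov 15 2013.
3rd Friday of December 2013: Dec 20 2013.
3rd Friday of January 2014: Jan 17 2014.

Jan 17 2014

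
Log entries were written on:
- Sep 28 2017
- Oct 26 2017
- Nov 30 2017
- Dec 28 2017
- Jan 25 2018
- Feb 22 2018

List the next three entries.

All Thursdays; the gaps (28, 35, 28, 28, 28) vary with month length.
This is the last Thursday of each month.
March 2018 ends with Thursday Mar 29 2018.
April 2018 ends with Thursday Apr 26 2018.
Last Thursday of May 2018: May 31 2018.

Mar 29 2018, Apr 26 2018, May 31 2018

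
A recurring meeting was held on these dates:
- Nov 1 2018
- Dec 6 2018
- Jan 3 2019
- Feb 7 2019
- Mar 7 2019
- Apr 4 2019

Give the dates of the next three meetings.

May 2 2019, Jun 6 2019, Jul 4 2019

All dates are Thursdays, 35, 28, 35, 28, 28 days apart.
Specifically, the 1st Thursday of each month.
1st Thursday of May 2019: May 2 2019.
1st Thursday of June 2019: Jun 6 2019.
1st Thursday of July 2019: Jul 4 2019.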